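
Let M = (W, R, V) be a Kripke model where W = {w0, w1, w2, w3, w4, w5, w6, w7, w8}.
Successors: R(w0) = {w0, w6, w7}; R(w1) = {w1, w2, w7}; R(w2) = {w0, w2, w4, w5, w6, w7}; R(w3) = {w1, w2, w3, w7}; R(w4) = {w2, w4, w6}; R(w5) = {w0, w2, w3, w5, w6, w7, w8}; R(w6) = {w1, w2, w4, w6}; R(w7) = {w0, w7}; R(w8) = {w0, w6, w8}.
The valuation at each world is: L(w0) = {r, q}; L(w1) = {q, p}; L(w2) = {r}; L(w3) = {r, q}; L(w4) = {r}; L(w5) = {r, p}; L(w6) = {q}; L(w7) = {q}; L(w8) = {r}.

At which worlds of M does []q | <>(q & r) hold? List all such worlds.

w0, w2, w3, w5, w7, w8

Let φ = []q | <>(q & r). Evaluate φ at each world:
  w0 (successors {w0, w6, w7}): φ is true.
  w1 (successors {w1, w2, w7}): φ is false.
  w2 (successors {w0, w2, w4, w5, w6, w7}): φ is true.
  w3 (successors {w1, w2, w3, w7}): φ is true.
  w4 (successors {w2, w4, w6}): φ is false.
  w5 (successors {w0, w2, w3, w5, w6, w7, w8}): φ is true.
  w6 (successors {w1, w2, w4, w6}): φ is false.
  w7 (successors {w0, w7}): φ is true.
  w8 (successors {w0, w6, w8}): φ is true.
For instance, at w5:
  At w5: []q is false, <>(q & r) is true, so []q | <>(q & r) is true.
    At w5: []q requires q at every successor {w0, w2, w3, w5, w6, w7, w8}.
      q fails at w2, so []q is false at w5.
    At w5: <>(q & r) requires q & r at some successor in {w0, w2, w3, w5, w6, w7, w8}.
      q & r holds at w0, so <>(q & r) is true at w5.
Satisfying worlds: {w0, w2, w3, w5, w7, w8}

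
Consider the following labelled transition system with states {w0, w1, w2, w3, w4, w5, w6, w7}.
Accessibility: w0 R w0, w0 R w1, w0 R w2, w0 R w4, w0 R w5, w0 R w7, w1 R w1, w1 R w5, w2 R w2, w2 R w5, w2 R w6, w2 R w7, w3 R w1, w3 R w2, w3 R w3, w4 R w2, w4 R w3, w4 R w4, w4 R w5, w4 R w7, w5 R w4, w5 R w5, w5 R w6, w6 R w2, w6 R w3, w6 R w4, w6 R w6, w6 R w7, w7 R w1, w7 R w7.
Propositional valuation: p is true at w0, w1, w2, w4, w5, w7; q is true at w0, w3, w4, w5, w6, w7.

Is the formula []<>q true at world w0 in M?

Yes

At w0: []<>q requires <>q at every successor {w0, w1, w2, w4, w5, w7}.
  At w0: <>q is true.
  At w1: <>q is true.
  At w2: <>q is true.
  At w4: <>q is true.
  At w5: <>q is true.
  At w7: <>q is true.
So []<>q is true at w0.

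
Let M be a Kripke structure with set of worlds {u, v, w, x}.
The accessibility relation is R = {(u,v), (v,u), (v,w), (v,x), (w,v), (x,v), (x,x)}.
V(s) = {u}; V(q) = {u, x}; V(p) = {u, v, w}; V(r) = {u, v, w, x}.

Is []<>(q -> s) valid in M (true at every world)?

Let φ = []<>(q -> s). Evaluate φ at each world:
  u (successors {v}): φ is true.
  v (successors {u, w, x}): φ is true.
  w (successors {v}): φ is true.
  x (successors {v, x}): φ is true.
For instance, at v:
  At v: []<>(q -> s) requires <>(q -> s) at every successor {u, w, x}.
      At u: <>(q -> s) requires q -> s at some successor in {v}.
        q -> s holds at v, so <>(q -> s) is true at u.
      At w: <>(q -> s) requires q -> s at some successor in {v}.
        q -> s holds at v, so <>(q -> s) is true at w.
      At x: <>(q -> s) requires q -> s at some successor in {v, x}.
        q -> s holds at v, so <>(q -> s) is true at x.
  So []<>(q -> s) is true at v.

Yes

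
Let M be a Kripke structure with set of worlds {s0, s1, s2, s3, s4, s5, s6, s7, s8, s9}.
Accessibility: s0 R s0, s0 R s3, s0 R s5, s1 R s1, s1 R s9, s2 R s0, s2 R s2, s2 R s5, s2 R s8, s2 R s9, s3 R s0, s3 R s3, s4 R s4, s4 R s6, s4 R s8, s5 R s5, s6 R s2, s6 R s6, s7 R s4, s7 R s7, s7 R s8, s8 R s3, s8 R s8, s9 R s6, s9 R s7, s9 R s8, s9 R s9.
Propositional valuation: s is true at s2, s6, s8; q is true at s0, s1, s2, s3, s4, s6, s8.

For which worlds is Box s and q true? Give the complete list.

Let φ = Box s and q. Evaluate φ at each world:
  s0 (successors {s0, s3, s5}): φ is false.
  s1 (successors {s1, s9}): φ is false.
  s2 (successors {s0, s2, s5, s8, s9}): φ is false.
  s3 (successors {s0, s3}): φ is false.
  s4 (successors {s4, s6, s8}): φ is false.
  s5 (successors {s5}): φ is false.
  s6 (successors {s2, s6}): φ is true.
  s7 (successors {s4, s7, s8}): φ is false.
  s8 (successors {s3, s8}): φ is false.
  s9 (successors {s6, s7, s8, s9}): φ is false.
For instance, at s3:
  At s3: Box s is false, q is true, so Box s and q is false.
    At s3: Box s requires s at every successor {s0, s3}.
      s fails at s0, so Box s is false at s3.
Satisfying worlds: {s6}

s6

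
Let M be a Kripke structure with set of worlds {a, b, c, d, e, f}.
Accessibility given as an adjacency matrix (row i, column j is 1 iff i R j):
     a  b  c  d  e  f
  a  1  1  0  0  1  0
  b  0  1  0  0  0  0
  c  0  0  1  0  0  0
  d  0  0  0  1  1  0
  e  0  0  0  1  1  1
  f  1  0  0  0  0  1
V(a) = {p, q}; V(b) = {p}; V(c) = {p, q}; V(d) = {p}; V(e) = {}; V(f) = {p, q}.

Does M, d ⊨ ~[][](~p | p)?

No

At d: [][](~p | p) is true, so ~[][](~p | p) is false.
  At d: [][](~p | p) requires [](~p | p) at every successor {d, e}.
      At d: [](~p | p) requires ~p | p at every successor {d, e}.
        At d: ~p | p is true.
        At e: ~p | p is true.
      So [](~p | p) is true at d.
      At e: [](~p | p) requires ~p | p at every successor {d, e, f}.
        At d: ~p | p is true.
        At e: ~p | p is true.
        At f: ~p | p is true.
      So [](~p | p) is true at e.
  So [][](~p | p) is true at d.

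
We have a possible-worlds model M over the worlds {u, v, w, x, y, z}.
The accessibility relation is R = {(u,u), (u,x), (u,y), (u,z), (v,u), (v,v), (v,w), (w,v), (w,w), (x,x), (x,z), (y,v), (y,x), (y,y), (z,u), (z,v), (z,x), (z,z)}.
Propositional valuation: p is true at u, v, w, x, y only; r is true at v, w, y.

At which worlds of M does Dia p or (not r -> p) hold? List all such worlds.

Let φ = Dia p or (not r -> p). Evaluate φ at each world:
  u (successors {u, x, y, z}): φ is true.
  v (successors {u, v, w}): φ is true.
  w (successors {v, w}): φ is true.
  x (successors {x, z}): φ is true.
  y (successors {v, x, y}): φ is true.
  z (successors {u, v, x, z}): φ is true.
For instance, at w:
  At w: Dia p is true, not r -> p is true, so Dia p or (not r -> p) is true.
    At w: Dia p requires p at some successor in {v, w}.
      p holds at v, so Dia p is true at w.
Satisfying worlds: {u, v, w, x, y, z}

u, v, w, x, y, z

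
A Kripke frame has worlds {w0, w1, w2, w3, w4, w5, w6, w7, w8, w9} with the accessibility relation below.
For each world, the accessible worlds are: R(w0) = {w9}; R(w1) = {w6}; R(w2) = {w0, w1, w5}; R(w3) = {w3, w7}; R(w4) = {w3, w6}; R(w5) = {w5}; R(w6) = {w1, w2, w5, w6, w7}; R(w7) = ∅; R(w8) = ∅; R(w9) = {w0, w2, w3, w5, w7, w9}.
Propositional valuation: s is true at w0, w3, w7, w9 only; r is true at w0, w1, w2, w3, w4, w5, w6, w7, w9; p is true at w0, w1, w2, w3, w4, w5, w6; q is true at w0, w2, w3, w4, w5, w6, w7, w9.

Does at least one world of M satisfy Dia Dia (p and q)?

Let φ = Dia Dia (p and q). Evaluate φ at each world:
  w0 (successors {w9}): φ is true.
  w1 (successors {w6}): φ is true.
  w2 (successors {w0, w1, w5}): φ is true.
  w3 (successors {w3, w7}): φ is true.
  w4 (successors {w3, w6}): φ is true.
  w5 (successors {w5}): φ is true.
  w6 (successors {w1, w2, w5, w6, w7}): φ is true.
  w7 (successors ∅): φ is false.
  w8 (successors ∅): φ is false.
  w9 (successors {w0, w2, w3, w5, w7, w9}): φ is true.
Detail at w0 (witness):
  At w0: Dia Dia (p and q) requires Dia (p and q) at some successor in {w9}.
    Dia (p and q) holds at w9, so Dia Dia (p and q) is true at w0.
      At w9: Dia (p and q) requires p and q at some successor in {w0, w2, w3, w5, w7, w9}.
        p and q holds at w0, so Dia (p and q) is true at w9.

Yes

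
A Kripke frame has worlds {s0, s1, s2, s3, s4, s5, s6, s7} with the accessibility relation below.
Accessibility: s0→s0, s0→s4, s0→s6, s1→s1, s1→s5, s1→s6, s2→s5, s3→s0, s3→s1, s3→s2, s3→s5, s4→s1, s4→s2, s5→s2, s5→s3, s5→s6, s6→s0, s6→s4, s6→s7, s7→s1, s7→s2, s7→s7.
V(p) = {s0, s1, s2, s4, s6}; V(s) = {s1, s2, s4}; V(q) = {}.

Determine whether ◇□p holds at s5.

No

At s5: ◇□p requires □p at some successor in {s2, s3, s6}.
  At s2: □p is false.
  At s3: □p is false.
  At s6: □p is false.
So ◇□p is false at s5.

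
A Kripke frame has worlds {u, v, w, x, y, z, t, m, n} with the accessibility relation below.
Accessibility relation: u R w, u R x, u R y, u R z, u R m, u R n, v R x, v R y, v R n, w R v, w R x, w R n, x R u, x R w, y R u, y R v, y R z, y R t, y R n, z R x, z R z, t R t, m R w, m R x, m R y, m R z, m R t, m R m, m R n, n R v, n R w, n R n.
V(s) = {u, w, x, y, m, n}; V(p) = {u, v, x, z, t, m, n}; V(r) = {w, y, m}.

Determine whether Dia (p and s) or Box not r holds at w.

Yes

At w: Dia (p and s) is true, Box not r is true, so Dia (p and s) or Box not r is true.
  At w: Dia (p and s) requires p and s at some successor in {v, x, n}.
    p and s holds at x, so Dia (p and s) is true at w.
  At w: Box not r requires not r at every successor {v, x, n}.
    At v: not r is true.
    At x: not r is true.
    At n: not r is true.
  So Box not r is true at w.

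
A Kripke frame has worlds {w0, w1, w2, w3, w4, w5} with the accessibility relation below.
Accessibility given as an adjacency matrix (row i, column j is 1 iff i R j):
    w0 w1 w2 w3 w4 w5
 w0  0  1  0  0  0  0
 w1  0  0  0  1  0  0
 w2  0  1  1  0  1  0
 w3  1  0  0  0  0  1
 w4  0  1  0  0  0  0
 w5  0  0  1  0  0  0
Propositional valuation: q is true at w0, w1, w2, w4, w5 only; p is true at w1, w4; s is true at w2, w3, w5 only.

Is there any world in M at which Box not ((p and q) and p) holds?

Yes

Let φ = Box not ((p and q) and p). Evaluate φ at each world:
  w0 (successors {w1}): φ is false.
  w1 (successors {w3}): φ is true.
  w2 (successors {w1, w2, w4}): φ is false.
  w3 (successors {w0, w5}): φ is true.
  w4 (successors {w1}): φ is false.
  w5 (successors {w2}): φ is true.
Detail at w1 (witness):
  At w1: Box not ((p and q) and p) requires not ((p and q) and p) at every successor {w3}.
    At w3: not ((p and q) and p) is true.
  So Box not ((p and q) and p) is true at w1.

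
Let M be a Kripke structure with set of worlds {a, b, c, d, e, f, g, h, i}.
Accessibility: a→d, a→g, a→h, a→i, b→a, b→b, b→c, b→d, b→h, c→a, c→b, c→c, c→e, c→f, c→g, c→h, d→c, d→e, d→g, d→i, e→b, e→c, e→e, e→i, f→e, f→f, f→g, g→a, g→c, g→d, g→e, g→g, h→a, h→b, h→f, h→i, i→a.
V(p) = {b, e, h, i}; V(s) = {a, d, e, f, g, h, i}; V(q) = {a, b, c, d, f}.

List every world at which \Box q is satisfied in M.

Let φ = \Box q. Evaluate φ at each world:
  a (successors {d, g, h, i}): φ is false.
  b (successors {a, b, c, d, h}): φ is false.
  c (successors {a, b, c, e, f, g, h}): φ is false.
  d (successors {c, e, g, i}): φ is false.
  e (successors {b, c, e, i}): φ is false.
  f (successors {e, f, g}): φ is false.
  g (successors {a, c, d, e, g}): φ is false.
  h (successors {a, b, f, i}): φ is false.
  i (successors {a}): φ is true.
For instance, at f:
  At f: \Box q requires q at every successor {e, f, g}.
    q fails at e, so \Box q is false at f.
Satisfying worlds: {i}

i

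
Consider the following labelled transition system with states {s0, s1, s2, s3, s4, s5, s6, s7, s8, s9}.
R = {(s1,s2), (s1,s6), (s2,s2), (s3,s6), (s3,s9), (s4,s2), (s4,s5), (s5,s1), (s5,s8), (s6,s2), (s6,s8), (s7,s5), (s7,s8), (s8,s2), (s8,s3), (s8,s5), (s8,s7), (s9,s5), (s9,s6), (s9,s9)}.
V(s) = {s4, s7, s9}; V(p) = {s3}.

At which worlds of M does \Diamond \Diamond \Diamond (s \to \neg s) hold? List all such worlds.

Let φ = \Diamond \Diamond \Diamond (s \to \neg s). Evaluate φ at each world:
  s0 (successors ∅): φ is false.
  s1 (successors {s2, s6}): φ is true.
  s2 (successors {s2}): φ is true.
  s3 (successors {s6, s9}): φ is true.
  s4 (successors {s2, s5}): φ is true.
  s5 (successors {s1, s8}): φ is true.
  s6 (successors {s2, s8}): φ is true.
  s7 (successors {s5, s8}): φ is true.
  s8 (successors {s2, s3, s5, s7}): φ is true.
  s9 (successors {s5, s6, s9}): φ is true.
For instance, at s3:
  At s3: \Diamond \Diamond \Diamond (s \to \neg s) requires \Diamond \Diamond (s \to \neg s) at some successor in {s6, s9}.
    \Diamond \Diamond (s \to \neg s) holds at s6, so \Diamond \Diamond \Diamond (s \to \neg s) is true at s3.
      At s6: \Diamond \Diamond (s \to \neg s) requires \Diamond (s \to \neg s) at some successor in {s2, s8}.
        \Diamond (s \to \neg s) holds at s2, so \Diamond \Diamond (s \to \neg s) is true at s6.
Satisfying worlds: {s1, s2, s3, s4, s5, s6, s7, s8, s9}

s1, s2, s3, s4, s5, s6, s7, s8, s9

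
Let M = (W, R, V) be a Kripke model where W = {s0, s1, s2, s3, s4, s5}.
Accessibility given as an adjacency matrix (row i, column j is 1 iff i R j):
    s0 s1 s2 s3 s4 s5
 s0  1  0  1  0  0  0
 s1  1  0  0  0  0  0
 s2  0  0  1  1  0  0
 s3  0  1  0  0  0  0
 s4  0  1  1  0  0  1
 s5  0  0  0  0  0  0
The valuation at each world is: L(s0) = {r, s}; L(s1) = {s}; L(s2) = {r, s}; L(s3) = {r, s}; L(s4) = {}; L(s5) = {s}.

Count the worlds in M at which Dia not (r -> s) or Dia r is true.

Let φ = Dia not (r -> s) or Dia r. Evaluate φ at each world:
  s0 (successors {s0, s2}): φ is true.
  s1 (successors {s0}): φ is true.
  s2 (successors {s2, s3}): φ is true.
  s3 (successors {s1}): φ is false.
  s4 (successors {s1, s2, s5}): φ is true.
  s5 (successors ∅): φ is false.
For instance, at s1:
  At s1: Dia not (r -> s) is false, Dia r is true, so Dia not (r -> s) or Dia r is true.
    At s1: Dia not (r -> s) requires not (r -> s) at some successor in {s0}.
      At s0: not (r -> s) is false.
    So Dia not (r -> s) is false at s1.
    At s1: Dia r requires r at some successor in {s0}.
      r holds at s0, so Dia r is true at s1.
Satisfying worlds: {s0, s1, s2, s4}

4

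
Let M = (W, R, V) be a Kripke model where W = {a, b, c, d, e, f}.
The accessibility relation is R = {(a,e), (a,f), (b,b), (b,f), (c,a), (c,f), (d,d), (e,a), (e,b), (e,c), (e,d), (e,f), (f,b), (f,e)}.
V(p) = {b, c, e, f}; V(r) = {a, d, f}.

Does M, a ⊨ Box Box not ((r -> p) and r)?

At a: Box Box not ((r -> p) and r) requires Box not ((r -> p) and r) at every successor {e, f}.
  Box not ((r -> p) and r) fails at e, so Box Box not ((r -> p) and r) is false at a.
    At e: Box not ((r -> p) and r) requires not ((r -> p) and r) at every successor {a, b, c, d, f}.
      not ((r -> p) and r) fails at f, so Box not ((r -> p) and r) is false at e.

No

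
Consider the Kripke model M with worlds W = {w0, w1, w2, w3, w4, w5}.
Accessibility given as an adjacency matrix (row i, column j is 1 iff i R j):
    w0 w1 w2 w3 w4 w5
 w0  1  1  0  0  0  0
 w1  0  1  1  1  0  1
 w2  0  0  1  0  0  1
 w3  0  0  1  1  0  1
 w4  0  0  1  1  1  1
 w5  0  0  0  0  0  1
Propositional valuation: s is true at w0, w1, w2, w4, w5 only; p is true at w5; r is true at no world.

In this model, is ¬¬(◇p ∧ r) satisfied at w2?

At w2: ¬(◇p ∧ r) is true, so ¬¬(◇p ∧ r) is false.
  At w2: ◇p ∧ r is false, so ¬(◇p ∧ r) is true.
    At w2: ◇p is true, r is false, so ◇p ∧ r is false.
      At w2: ◇p requires p at some successor in {w2, w5}.
        p holds at w5, so ◇p is true at w2.

No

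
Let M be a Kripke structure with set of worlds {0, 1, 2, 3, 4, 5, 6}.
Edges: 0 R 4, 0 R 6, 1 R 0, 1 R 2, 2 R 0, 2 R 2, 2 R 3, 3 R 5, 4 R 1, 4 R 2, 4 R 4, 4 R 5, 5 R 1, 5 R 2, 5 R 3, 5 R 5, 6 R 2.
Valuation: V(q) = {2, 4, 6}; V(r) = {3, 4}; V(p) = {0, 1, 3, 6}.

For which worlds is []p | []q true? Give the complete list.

Let φ = []p | []q. Evaluate φ at each world:
  0 (successors {4, 6}): φ is true.
  1 (successors {0, 2}): φ is false.
  2 (successors {0, 2, 3}): φ is false.
  3 (successors {5}): φ is false.
  4 (successors {1, 2, 4, 5}): φ is false.
  5 (successors {1, 2, 3, 5}): φ is false.
  6 (successors {2}): φ is true.
For instance, at 6:
  At 6: []p is false, []q is true, so []p | []q is true.
    At 6: []p requires p at every successor {2}.
      p fails at 2, so []p is false at 6.
    At 6: []q requires q at every successor {2}.
      At 2: q is true.
    So []q is true at 6.
Satisfying worlds: {0, 6}

0, 6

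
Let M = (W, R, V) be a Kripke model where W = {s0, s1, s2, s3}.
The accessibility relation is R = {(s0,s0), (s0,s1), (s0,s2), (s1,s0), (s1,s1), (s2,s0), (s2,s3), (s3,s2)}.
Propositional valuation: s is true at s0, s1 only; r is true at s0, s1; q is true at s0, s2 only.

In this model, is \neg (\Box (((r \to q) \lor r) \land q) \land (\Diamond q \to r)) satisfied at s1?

At s1: \Box (((r \to q) \lor r) \land q) \land (\Diamond q \to r) is false, so \neg (\Box (((r \to q) \lor r) \land q) \land (\Diamond q \to r)) is true.
  At s1: \Box (((r \to q) \lor r) \land q) is false, \Diamond q \to r is true, so \Box (((r \to q) \lor r) \land q) \land (\Diamond q \to r) is false.
    At s1: \Box (((r \to q) \lor r) \land q) requires ((r \to q) \lor r) \land q at every successor {s0, s1}.
      ((r \to q) \lor r) \land q fails at s1, so \Box (((r \to q) \lor r) \land q) is false at s1.
    At s1: \Diamond q is true, r is true, so \Diamond q \to r is true.
      At s1: \Diamond q requires q at some successor in {s0, s1}.
        q holds at s0, so \Diamond q is true at s1.

Yes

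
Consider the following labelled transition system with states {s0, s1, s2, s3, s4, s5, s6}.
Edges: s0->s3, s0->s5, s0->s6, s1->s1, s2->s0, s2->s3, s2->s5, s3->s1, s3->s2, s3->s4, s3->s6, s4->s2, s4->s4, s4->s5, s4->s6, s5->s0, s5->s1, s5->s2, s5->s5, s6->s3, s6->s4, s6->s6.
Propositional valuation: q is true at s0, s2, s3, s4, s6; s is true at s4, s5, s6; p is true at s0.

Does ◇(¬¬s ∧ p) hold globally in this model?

Let φ = ◇(¬¬s ∧ p). Evaluate φ at each world:
  s0 (successors {s3, s5, s6}): φ is false.
  s1 (successors {s1}): φ is false.
  s2 (successors {s0, s3, s5}): φ is false.
  s3 (successors {s1, s2, s4, s6}): φ is false.
  s4 (successors {s2, s4, s5, s6}): φ is false.
  s5 (successors {s0, s1, s2, s5}): φ is false.
  s6 (successors {s3, s4, s6}): φ is false.
Detail at s0 (counterexample):
  At s0: ◇(¬¬s ∧ p) requires ¬¬s ∧ p at some successor in {s3, s5, s6}.
    At s3: ¬¬s ∧ p is false.
    At s5: ¬¬s ∧ p is false.
    At s6: ¬¬s ∧ p is false.
  So ◇(¬¬s ∧ p) is false at s0.

No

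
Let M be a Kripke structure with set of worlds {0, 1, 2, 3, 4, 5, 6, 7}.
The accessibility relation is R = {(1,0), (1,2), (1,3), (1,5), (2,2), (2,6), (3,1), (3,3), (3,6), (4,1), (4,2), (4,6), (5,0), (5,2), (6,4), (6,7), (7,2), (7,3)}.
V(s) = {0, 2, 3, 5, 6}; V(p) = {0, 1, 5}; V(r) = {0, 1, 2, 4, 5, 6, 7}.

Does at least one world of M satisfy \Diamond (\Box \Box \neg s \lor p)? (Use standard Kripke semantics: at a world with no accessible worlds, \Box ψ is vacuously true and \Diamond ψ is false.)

Let φ = \Diamond (\Box \Box \neg s \lor p). Evaluate φ at each world:
  0 (successors ∅): φ is false.
  1 (successors {0, 2, 3, 5}): φ is true.
  2 (successors {2, 6}): φ is false.
  3 (successors {1, 3, 6}): φ is true.
  4 (successors {1, 2, 6}): φ is true.
  5 (successors {0, 2}): φ is true.
  6 (successors {4, 7}): φ is false.
  7 (successors {2, 3}): φ is false.
Detail at 1 (witness):
  At 1: \Diamond (\Box \Box \neg s \lor p) requires \Box \Box \neg s \lor p at some successor in {0, 2, 3, 5}.
    \Box \Box \neg s \lor p holds at 0, so \Diamond (\Box \Box \neg s \lor p) is true at 1.
      At 0: \Box \Box \neg s is true, p is true, so \Box \Box \neg s \lor p is true.

Yes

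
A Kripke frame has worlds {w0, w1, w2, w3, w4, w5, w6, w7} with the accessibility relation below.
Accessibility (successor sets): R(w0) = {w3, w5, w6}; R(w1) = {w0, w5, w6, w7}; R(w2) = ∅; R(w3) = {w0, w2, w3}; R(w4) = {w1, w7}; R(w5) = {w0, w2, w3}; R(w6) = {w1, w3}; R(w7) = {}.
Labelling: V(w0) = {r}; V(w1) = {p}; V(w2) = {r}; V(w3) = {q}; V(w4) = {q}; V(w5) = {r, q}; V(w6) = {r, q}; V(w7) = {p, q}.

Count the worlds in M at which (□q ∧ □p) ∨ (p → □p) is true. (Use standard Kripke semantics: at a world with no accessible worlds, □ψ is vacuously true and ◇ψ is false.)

Let φ = (□q ∧ □p) ∨ (p → □p). Evaluate φ at each world:
  w0 (successors {w3, w5, w6}): φ is true.
  w1 (successors {w0, w5, w6, w7}): φ is false.
  w2 (successors ∅): φ is true.
  w3 (successors {w0, w2, w3}): φ is true.
  w4 (successors {w1, w7}): φ is true.
  w5 (successors {w0, w2, w3}): φ is true.
  w6 (successors {w1, w3}): φ is true.
  w7 (successors ∅): φ is true.
For instance, at w6:
  At w6: □q ∧ □p is false, p → □p is true, so (□q ∧ □p) ∨ (p → □p) is true.
    At w6: □q is false, □p is false, so □q ∧ □p is false.
      At w6: □q requires q at every successor {w1, w3}.
        q fails at w1, so □q is false at w6.
      At w6: □p requires p at every successor {w1, w3}.
        p fails at w3, so □p is false at w6.
    At w6: p is false, □p is false, so p → □p is true.
      At w6: □p requires p at every successor {w1, w3}.
        p fails at w3, so □p is false at w6.
Satisfying worlds: {w0, w2, w3, w4, w5, w6, w7}

7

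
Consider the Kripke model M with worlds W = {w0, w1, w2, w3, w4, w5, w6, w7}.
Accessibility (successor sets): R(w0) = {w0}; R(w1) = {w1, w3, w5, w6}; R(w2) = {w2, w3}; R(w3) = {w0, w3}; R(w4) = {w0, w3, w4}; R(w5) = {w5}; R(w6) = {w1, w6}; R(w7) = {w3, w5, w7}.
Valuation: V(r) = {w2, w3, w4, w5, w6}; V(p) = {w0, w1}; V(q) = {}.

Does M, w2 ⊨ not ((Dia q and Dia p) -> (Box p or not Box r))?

No

Recall that Box ψ holds at a world iff ψ holds at every accessible world, and Dia ψ holds iff ψ holds at some accessible world.
At w2: (Dia q and Dia p) -> (Box p or not Box r) is true, so not ((Dia q and Dia p) -> (Box p or not Box r)) is false.
  At w2: Dia q and Dia p is false, Box p or not Box r is false, so (Dia q and Dia p) -> (Box p or not Box r) is true.
    At w2: Dia q is false, Dia p is false, so Dia q and Dia p is false.
      At w2: Dia q requires q at some successor in {w2, w3}.
        At w2: q is false.
        At w3: q is false.
      So Dia q is false at w2.
      At w2: Dia p requires p at some successor in {w2, w3}.
        At w2: p is false.
        At w3: p is false.
      So Dia p is false at w2.
    At w2: Box p is false, not Box r is false, so Box p or not Box r is false.
      At w2: Box p requires p at every successor {w2, w3}.
        p fails at w2, so Box p is false at w2.
      At w2: Box r is true, so not Box r is false.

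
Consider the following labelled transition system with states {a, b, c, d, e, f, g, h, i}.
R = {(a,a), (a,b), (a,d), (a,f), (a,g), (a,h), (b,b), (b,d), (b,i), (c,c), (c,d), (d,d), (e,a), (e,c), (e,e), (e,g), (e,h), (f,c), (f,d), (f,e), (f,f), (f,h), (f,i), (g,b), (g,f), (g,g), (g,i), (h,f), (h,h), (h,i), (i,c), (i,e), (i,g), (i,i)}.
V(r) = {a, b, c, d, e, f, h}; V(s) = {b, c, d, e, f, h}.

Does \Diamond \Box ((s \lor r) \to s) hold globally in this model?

Yes

Let φ = \Diamond \Box ((s \lor r) \to s). Evaluate φ at each world:
  a (successors {a, b, d, f, g, h}): φ is true.
  b (successors {b, d, i}): φ is true.
  c (successors {c, d}): φ is true.
  d (successors {d}): φ is true.
  e (successors {a, c, e, g, h}): φ is true.
  f (successors {c, d, e, f, h, i}): φ is true.
  g (successors {b, f, g, i}): φ is true.
  h (successors {f, h, i}): φ is true.
  i (successors {c, e, g, i}): φ is true.
For instance, at c:
  At c: \Diamond \Box ((s \lor r) \to s) requires \Box ((s \lor r) \to s) at some successor in {c, d}.
    \Box ((s \lor r) \to s) holds at c, so \Diamond \Box ((s \lor r) \to s) is true at c.
      At c: \Box ((s \lor r) \to s) requires (s \lor r) \to s at every successor {c, d}.
        At c: (s \lor r) \to s is true.
        At d: (s \lor r) \to s is true.
      So \Box ((s \lor r) \to s) is true at c.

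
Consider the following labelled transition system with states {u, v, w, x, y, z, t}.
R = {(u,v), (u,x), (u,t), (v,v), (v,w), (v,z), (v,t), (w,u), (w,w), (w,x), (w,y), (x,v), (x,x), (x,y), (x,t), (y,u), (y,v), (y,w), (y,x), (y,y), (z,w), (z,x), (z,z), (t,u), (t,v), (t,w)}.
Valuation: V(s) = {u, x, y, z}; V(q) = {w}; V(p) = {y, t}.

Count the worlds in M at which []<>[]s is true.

Recall that []ψ holds at a world iff ψ holds at every accessible world, and <>ψ holds iff ψ holds at some accessible world.
Let φ = []<>[]s. Evaluate φ at each world:
  u (successors {v, x, t}): φ is false.
  v (successors {v, w, z, t}): φ is false.
  w (successors {u, w, x, y}): φ is false.
  x (successors {v, x, y, t}): φ is false.
  y (successors {u, v, w, x, y}): φ is false.
  z (successors {w, x, z}): φ is false.
  t (successors {u, v, w}): φ is false.
For instance, at x:
  At x: []<>[]s requires <>[]s at every successor {v, x, y, t}.
    <>[]s fails at v, so []<>[]s is false at x.
      At v: <>[]s requires []s at some successor in {v, w, z, t}.
        At v: []s is false.
        At w: []s is false.
        At z: []s is false.
        At t: []s is false.
      So <>[]s is false at v.
Satisfying worlds: none.

0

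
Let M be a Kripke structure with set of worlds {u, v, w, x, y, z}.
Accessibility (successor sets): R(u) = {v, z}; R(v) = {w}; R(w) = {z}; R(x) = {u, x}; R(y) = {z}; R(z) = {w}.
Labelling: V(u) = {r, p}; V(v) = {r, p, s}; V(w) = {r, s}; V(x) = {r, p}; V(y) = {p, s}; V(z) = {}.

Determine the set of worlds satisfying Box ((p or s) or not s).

Let φ = Box ((p or s) or not s). Evaluate φ at each world:
  u (successors {v, z}): φ is true.
  v (successors {w}): φ is true.
  w (successors {z}): φ is true.
  x (successors {u, x}): φ is true.
  y (successors {z}): φ is true.
  z (successors {w}): φ is true.
For instance, at w:
  At w: Box ((p or s) or not s) requires (p or s) or not s at every successor {z}.
    At z: (p or s) or not s is true.
  So Box ((p or s) or not s) is true at w.
Satisfying worlds: {u, v, w, x, y, z}

u, v, w, x, y, z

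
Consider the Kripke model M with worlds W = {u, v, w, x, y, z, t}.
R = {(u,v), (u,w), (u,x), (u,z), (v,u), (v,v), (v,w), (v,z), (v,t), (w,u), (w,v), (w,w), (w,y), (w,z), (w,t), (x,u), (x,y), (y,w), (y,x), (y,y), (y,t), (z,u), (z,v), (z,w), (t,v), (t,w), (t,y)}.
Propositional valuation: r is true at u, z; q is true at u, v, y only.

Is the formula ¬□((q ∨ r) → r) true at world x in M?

Recall that □ψ holds at a world iff ψ holds at every accessible world, and ◇ψ holds iff ψ holds at some accessible world.
At x: □((q ∨ r) → r) is false, so ¬□((q ∨ r) → r) is true.
  At x: □((q ∨ r) → r) requires (q ∨ r) → r at every successor {u, y}.
    (q ∨ r) → r fails at y, so □((q ∨ r) → r) is false at x.

Yes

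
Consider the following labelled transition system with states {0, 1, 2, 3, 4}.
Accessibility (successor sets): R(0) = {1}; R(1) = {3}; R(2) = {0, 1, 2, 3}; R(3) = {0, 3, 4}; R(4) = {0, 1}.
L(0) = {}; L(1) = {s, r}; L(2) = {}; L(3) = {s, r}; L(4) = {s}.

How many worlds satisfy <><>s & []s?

2

Let φ = <><>s & []s. Evaluate φ at each world:
  0 (successors {1}): φ is true.
  1 (successors {3}): φ is true.
  2 (successors {0, 1, 2, 3}): φ is false.
  3 (successors {0, 3, 4}): φ is false.
  4 (successors {0, 1}): φ is false.
For instance, at 4:
  At 4: <><>s is true, []s is false, so <><>s & []s is false.
    At 4: <><>s requires <>s at some successor in {0, 1}.
      <>s holds at 0, so <><>s is true at 4.
    At 4: []s requires s at every successor {0, 1}.
      s fails at 0, so []s is false at 4.
Satisfying worlds: {0, 1}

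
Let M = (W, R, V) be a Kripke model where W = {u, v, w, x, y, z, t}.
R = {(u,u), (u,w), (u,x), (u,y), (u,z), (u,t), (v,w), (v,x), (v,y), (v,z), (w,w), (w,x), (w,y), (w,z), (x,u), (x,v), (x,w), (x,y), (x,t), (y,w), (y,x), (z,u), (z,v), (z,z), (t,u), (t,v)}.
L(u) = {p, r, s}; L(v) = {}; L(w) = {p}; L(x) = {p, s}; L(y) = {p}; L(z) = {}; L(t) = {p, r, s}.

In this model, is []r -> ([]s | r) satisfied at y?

Recall that []ψ holds at a world iff ψ holds at every accessible world, and <>ψ holds iff ψ holds at some accessible world.
At y: []r is false, []s | r is false, so []r -> ([]s | r) is true.
  At y: []r requires r at every successor {w, x}.
    r fails at w, so []r is false at y.
  At y: []s is false, r is false, so []s | r is false.
    At y: []s requires s at every successor {w, x}.
      s fails at w, so []s is false at y.

Yes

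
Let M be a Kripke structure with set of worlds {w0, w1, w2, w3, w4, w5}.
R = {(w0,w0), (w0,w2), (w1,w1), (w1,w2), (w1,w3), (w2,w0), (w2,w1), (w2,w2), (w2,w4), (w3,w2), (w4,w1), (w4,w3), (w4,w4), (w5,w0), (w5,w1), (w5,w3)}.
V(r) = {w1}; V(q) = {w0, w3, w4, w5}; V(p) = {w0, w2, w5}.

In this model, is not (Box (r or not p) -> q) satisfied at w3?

No

Recall that Box ψ holds at a world iff ψ holds at every accessible world, and Dia ψ holds iff ψ holds at some accessible world.
At w3: Box (r or not p) -> q is true, so not (Box (r or not p) -> q) is false.
  At w3: Box (r or not p) is false, q is true, so Box (r or not p) -> q is true.
    At w3: Box (r or not p) requires r or not p at every successor {w2}.
      r or not p fails at w2, so Box (r or not p) is false at w3.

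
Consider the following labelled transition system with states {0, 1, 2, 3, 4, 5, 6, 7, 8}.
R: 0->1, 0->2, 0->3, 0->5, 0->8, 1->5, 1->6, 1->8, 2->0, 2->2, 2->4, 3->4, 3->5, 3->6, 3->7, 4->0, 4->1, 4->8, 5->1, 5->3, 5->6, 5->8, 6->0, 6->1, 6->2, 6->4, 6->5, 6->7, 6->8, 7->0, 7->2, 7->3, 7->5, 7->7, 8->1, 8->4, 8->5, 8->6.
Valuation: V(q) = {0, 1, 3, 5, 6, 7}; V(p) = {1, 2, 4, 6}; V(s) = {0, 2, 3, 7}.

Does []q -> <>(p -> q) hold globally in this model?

Let φ = []q -> <>(p -> q). Evaluate φ at each world:
  0 (successors {1, 2, 3, 5, 8}): φ is true.
  1 (successors {5, 6, 8}): φ is true.
  2 (successors {0, 2, 4}): φ is true.
  3 (successors {4, 5, 6, 7}): φ is true.
  4 (successors {0, 1, 8}): φ is true.
  5 (successors {1, 3, 6, 8}): φ is true.
  6 (successors {0, 1, 2, 4, 5, 7, 8}): φ is true.
  7 (successors {0, 2, 3, 5, 7}): φ is true.
  8 (successors {1, 4, 5, 6}): φ is true.
For instance, at 8:
  At 8: []q is false, <>(p -> q) is true, so []q -> <>(p -> q) is true.
    At 8: []q requires q at every successor {1, 4, 5, 6}.
      q fails at 4, so []q is false at 8.
    At 8: <>(p -> q) requires p -> q at some successor in {1, 4, 5, 6}.
      p -> q holds at 1, so <>(p -> q) is true at 8.

Yes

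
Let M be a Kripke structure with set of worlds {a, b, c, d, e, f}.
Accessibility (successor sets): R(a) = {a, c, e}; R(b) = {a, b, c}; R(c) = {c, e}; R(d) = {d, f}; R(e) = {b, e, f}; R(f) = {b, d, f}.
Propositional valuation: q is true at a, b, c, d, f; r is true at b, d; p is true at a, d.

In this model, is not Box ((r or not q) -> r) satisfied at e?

Yes

At e: Box ((r or not q) -> r) is false, so not Box ((r or not q) -> r) is true.
  At e: Box ((r or not q) -> r) requires (r or not q) -> r at every successor {b, e, f}.
    (r or not q) -> r fails at e, so Box ((r or not q) -> r) is false at e.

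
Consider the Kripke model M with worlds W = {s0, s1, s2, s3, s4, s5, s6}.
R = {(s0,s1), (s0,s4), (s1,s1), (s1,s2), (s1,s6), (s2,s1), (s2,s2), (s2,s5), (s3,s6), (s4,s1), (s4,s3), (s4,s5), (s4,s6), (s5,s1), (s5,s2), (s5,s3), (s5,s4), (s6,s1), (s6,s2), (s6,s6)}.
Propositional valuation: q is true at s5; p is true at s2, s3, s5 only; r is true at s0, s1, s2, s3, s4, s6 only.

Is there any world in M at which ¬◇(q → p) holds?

Recall that ◇ψ holds at a world iff ψ holds at some accessible world.
Let φ = ¬◇(q → p). Evaluate φ at each world:
  s0 (successors {s1, s4}): φ is false.
  s1 (successors {s1, s2, s6}): φ is false.
  s2 (successors {s1, s2, s5}): φ is false.
  s3 (successors {s6}): φ is false.
  s4 (successors {s1, s3, s5, s6}): φ is false.
  s5 (successors {s1, s2, s3, s4}): φ is false.
  s6 (successors {s1, s2, s6}): φ is false.
For instance, at s2:
  At s2: ◇(q → p) is true, so ¬◇(q → p) is false.
    At s2: ◇(q → p) requires q → p at some successor in {s1, s2, s5}.
      q → p holds at s1, so ◇(q → p) is true at s2.

No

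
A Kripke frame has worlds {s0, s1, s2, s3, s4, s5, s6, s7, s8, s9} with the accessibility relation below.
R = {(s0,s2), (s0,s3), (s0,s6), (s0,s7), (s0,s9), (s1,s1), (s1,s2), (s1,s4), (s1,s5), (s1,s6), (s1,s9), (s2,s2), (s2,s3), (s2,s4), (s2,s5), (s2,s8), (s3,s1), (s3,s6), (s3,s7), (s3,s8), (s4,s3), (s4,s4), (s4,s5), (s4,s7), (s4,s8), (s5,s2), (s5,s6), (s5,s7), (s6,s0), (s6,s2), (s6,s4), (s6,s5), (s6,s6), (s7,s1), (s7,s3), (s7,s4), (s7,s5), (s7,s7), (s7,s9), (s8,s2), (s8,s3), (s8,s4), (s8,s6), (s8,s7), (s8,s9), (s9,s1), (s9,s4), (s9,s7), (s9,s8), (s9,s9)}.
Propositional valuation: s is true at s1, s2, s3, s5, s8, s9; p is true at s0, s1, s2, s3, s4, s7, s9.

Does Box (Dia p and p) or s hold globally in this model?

No

Recall that Box ψ holds at a world iff ψ holds at every accessible world, and Dia ψ holds iff ψ holds at some accessible world.
Let φ = Box (Dia p and p) or s. Evaluate φ at each world:
  s0 (successors {s2, s3, s6, s7, s9}): φ is false.
  s1 (successors {s1, s2, s4, s5, s6, s9}): φ is true.
  s2 (successors {s2, s3, s4, s5, s8}): φ is true.
  s3 (successors {s1, s6, s7, s8}): φ is true.
  s4 (successors {s3, s4, s5, s7, s8}): φ is false.
  s5 (successors {s2, s6, s7}): φ is true.
  s6 (successors {s0, s2, s4, s5, s6}): φ is false.
  s7 (successors {s1, s3, s4, s5, s7, s9}): φ is false.
  s8 (successors {s2, s3, s4, s6, s7, s9}): φ is true.
  s9 (successors {s1, s4, s7, s8, s9}): φ is true.
Detail at s0 (counterexample):
  At s0: Box (Dia p and p) is false, s is false, so Box (Dia p and p) or s is false.
    At s0: Box (Dia p and p) requires Dia p and p at every successor {s2, s3, s6, s7, s9}.
      Dia p and p fails at s6, so Box (Dia p and p) is false at s0.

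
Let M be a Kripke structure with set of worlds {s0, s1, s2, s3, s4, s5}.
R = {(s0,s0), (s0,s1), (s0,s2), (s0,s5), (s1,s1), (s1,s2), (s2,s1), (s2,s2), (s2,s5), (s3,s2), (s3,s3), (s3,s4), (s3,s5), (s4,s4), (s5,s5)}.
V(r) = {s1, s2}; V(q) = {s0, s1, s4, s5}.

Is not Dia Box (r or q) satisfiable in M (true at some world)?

No

Let φ = not Dia Box (r or q). Evaluate φ at each world:
  s0 (successors {s0, s1, s2, s5}): φ is false.
  s1 (successors {s1, s2}): φ is false.
  s2 (successors {s1, s2, s5}): φ is false.
  s3 (successors {s2, s3, s4, s5}): φ is false.
  s4 (successors {s4}): φ is false.
  s5 (successors {s5}): φ is false.
For instance, at s1:
  At s1: Dia Box (r or q) is true, so not Dia Box (r or q) is false.
    At s1: Dia Box (r or q) requires Box (r or q) at some successor in {s1, s2}.
      Box (r or q) holds at s1, so Dia Box (r or q) is true at s1.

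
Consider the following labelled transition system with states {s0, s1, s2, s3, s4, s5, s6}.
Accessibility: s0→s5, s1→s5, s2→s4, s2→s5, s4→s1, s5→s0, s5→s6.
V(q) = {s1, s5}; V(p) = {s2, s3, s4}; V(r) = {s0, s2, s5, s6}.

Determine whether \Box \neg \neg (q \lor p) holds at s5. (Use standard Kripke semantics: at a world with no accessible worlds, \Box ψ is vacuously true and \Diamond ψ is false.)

No

Recall that \Box ψ holds at a world iff ψ holds at every accessible world, and \Diamond ψ holds iff ψ holds at some accessible world.
At s5: \Box \neg \neg (q \lor p) requires \neg \neg (q \lor p) at every successor {s0, s6}.
  \neg \neg (q \lor p) fails at s0, so \Box \neg \neg (q \lor p) is false at s5.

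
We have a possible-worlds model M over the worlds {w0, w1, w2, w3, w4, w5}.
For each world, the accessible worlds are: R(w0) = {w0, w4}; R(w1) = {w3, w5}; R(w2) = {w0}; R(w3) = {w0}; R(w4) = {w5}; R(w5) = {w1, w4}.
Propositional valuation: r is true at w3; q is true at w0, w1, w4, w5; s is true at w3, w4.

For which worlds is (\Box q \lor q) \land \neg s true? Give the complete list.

Recall that \Box ψ holds at a world iff ψ holds at every accessible world, and \Diamond ψ holds iff ψ holds at some accessible world.
Let φ = (\Box q \lor q) \land \neg s. Evaluate φ at each world:
  w0 (successors {w0, w4}): φ is true.
  w1 (successors {w3, w5}): φ is true.
  w2 (successors {w0}): φ is true.
  w3 (successors {w0}): φ is false.
  w4 (successors {w5}): φ is false.
  w5 (successors {w1, w4}): φ is true.
For instance, at w3:
  At w3: \Box q \lor q is true, \neg s is false, so (\Box q \lor q) \land \neg s is false.
    At w3: \Box q is true, q is false, so \Box q \lor q is true.
      At w3: \Box q requires q at every successor {w0}.
        At w0: q is true.
      So \Box q is true at w3.
Satisfying worlds: {w0, w1, w2, w5}

w0, w1, w2, w5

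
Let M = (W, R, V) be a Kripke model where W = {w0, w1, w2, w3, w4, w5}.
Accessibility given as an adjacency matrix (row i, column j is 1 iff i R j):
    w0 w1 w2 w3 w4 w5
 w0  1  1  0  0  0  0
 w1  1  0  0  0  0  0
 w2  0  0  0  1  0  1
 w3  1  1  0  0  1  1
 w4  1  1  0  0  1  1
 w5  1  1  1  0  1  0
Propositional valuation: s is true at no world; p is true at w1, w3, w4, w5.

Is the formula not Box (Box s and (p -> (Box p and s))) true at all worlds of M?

Let φ = not Box (Box s and (p -> (Box p and s))). Evaluate φ at each world:
  w0 (successors {w0, w1}): φ is true.
  w1 (successors {w0}): φ is true.
  w2 (successors {w3, w5}): φ is true.
  w3 (successors {w0, w1, w4, w5}): φ is true.
  w4 (successors {w0, w1, w4, w5}): φ is true.
  w5 (successors {w0, w1, w2, w4}): φ is true.
For instance, at w2:
  At w2: Box (Box s and (p -> (Box p and s))) is false, so not Box (Box s and (p -> (Box p and s))) is true.
    At w2: Box (Box s and (p -> (Box p and s))) requires Box s and (p -> (Box p and s)) at every successor {w3, w5}.
      Box s and (p -> (Box p and s)) fails at w3, so Box (Box s and (p -> (Box p and s))) is false at w2.

Yes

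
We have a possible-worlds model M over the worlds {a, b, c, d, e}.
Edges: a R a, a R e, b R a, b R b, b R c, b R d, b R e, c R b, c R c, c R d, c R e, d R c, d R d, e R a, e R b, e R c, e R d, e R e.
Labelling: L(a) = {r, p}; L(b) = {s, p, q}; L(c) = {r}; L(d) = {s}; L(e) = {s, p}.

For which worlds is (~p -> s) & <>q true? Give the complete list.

Let φ = (~p -> s) & <>q. Evaluate φ at each world:
  a (successors {a, e}): φ is false.
  b (successors {a, b, c, d, e}): φ is true.
  c (successors {b, c, d, e}): φ is false.
  d (successors {c, d}): φ is false.
  e (successors {a, b, c, d, e}): φ is true.
For instance, at d:
  At d: ~p -> s is true, <>q is false, so (~p -> s) & <>q is false.
    At d: <>q requires q at some successor in {c, d}.
      At c: q is false.
      At d: q is false.
    So <>q is false at d.
Satisfying worlds: {b, e}

b, e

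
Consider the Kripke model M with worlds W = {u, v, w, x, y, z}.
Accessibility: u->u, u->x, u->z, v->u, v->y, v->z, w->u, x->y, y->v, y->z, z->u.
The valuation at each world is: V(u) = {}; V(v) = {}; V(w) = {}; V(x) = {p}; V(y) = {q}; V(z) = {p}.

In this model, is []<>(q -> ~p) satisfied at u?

Yes

At u: []<>(q -> ~p) requires <>(q -> ~p) at every successor {u, x, z}.
    At u: <>(q -> ~p) requires q -> ~p at some successor in {u, x, z}.
      q -> ~p holds at u, so <>(q -> ~p) is true at u.
    At x: <>(q -> ~p) requires q -> ~p at some successor in {y}.
      q -> ~p holds at y, so <>(q -> ~p) is true at x.
    At z: <>(q -> ~p) requires q -> ~p at some successor in {u}.
      q -> ~p holds at u, so <>(q -> ~p) is true at z.
So []<>(q -> ~p) is true at u.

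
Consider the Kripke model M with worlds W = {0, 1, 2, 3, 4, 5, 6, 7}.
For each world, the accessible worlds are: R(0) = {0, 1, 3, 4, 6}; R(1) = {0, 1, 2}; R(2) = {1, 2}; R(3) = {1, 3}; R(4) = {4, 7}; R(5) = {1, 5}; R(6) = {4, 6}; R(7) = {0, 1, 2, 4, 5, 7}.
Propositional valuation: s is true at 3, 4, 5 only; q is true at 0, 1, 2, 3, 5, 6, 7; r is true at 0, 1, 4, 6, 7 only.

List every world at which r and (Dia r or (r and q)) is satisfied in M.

Let φ = r and (Dia r or (r and q)). Evaluate φ at each world:
  0 (successors {0, 1, 3, 4, 6}): φ is true.
  1 (successors {0, 1, 2}): φ is true.
  2 (successors {1, 2}): φ is false.
  3 (successors {1, 3}): φ is false.
  4 (successors {4, 7}): φ is true.
  5 (successors {1, 5}): φ is false.
  6 (successors {4, 6}): φ is true.
  7 (successors {0, 1, 2, 4, 5, 7}): φ is true.
For instance, at 4:
  At 4: r is true, Dia r or (r and q) is true, so r and (Dia r or (r and q)) is true.
    At 4: Dia r is true, r and q is false, so Dia r or (r and q) is true.
      At 4: Dia r requires r at some successor in {4, 7}.
        r holds at 4, so Dia r is true at 4.
Satisfying worlds: {0, 1, 4, 6, 7}

0, 1, 4, 6, 7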